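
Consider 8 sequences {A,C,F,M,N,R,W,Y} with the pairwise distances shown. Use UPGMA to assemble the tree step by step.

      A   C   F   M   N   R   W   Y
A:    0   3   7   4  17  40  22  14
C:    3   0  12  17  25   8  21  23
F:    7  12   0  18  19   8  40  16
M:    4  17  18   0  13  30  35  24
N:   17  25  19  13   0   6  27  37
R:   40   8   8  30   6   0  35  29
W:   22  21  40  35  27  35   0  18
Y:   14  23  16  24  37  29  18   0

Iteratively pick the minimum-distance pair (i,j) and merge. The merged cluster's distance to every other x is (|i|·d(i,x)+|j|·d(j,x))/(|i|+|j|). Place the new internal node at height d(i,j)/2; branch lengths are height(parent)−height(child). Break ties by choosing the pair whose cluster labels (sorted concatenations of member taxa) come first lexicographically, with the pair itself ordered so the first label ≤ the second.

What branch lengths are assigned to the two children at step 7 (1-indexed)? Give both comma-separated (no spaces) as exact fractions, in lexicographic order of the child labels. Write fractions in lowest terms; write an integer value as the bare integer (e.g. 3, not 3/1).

83/24,107/24

1. join A+C (d=3) ⇒ AC; edges |A|=3/2, |C|=3/2
  updated: d(AC,F)=19/2, d(AC,M)=21/2, d(AC,N)=21, d(AC,R)=24, d(AC,W)=43/2, d(AC,Y)=37/2
2. join N+R (d=6) ⇒ NR; edges |N|=3, |R|=3
  updated: d(AC,NR)=45/2, d(F,NR)=27/2, d(M,NR)=43/2, d(NR,W)=31, d(NR,Y)=33
3. join AC+F (d=19/2) ⇒ ACF; edges |AC|=13/4, |F|=19/4
  updated: d(ACF,M)=13, d(ACF,NR)=39/2, d(ACF,W)=83/3, d(ACF,Y)=53/3
4. join ACF+M (d=13) ⇒ ACFM; edges |ACF|=7/4, |M|=13/2
  updated: d(ACFM,NR)=20, d(ACFM,W)=59/2, d(ACFM,Y)=77/4
5. join W+Y (d=18) ⇒ WY; edges |W|=9, |Y|=9
  updated: d(ACFM,WY)=195/8, d(NR,WY)=32
6. join ACFM+NR (d=20) ⇒ ACFMNR; edges |ACFM|=7/2, |NR|=7
  updated: d(ACFMNR,WY)=323/12
7. join ACFMNR+WY (d=323/12) ⇒ ACFMNRWY; edges |ACFMNR|=83/24, |WY|=107/24
final tree: (((((A:3/2,C:3/2):13/4,F:19/4):7/4,M:13/2):7/2,(N:3,R:3):7):83/24,(W:9,Y:9):107/24)
total length: 185/3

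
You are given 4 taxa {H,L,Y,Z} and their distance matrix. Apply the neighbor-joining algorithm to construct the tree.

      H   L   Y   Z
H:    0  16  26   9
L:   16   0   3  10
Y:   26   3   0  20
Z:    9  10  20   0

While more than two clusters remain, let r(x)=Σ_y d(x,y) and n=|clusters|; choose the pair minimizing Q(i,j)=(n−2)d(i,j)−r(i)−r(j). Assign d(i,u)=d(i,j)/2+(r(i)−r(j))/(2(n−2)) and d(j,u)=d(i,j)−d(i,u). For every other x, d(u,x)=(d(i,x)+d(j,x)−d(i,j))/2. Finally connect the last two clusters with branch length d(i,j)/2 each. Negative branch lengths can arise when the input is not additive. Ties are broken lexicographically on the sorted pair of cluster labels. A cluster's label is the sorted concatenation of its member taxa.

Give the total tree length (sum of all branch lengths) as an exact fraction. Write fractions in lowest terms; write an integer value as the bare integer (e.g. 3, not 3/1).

iteration 1: select H,Z (d=9, Q=-72); attach at lengths (15/2, 3/2); label the merged cluster HZ
  updated: d(HZ,L)=17/2, d(HZ,Y)=37/2
iteration 2: select HZ,L (d=17/2, Q=-30); attach at lengths (12, -7/2); label the merged cluster HLZ
  updated: d(HLZ,Y)=13/2
iteration 3: select HLZ,Y (d=13/2); attach at lengths (13/4, 13/4); label the merged cluster HLYZ
final tree: (((H:15/2,Z:3/2):12,L:-7/2):13/4,Y:13/4)
total length: 24

24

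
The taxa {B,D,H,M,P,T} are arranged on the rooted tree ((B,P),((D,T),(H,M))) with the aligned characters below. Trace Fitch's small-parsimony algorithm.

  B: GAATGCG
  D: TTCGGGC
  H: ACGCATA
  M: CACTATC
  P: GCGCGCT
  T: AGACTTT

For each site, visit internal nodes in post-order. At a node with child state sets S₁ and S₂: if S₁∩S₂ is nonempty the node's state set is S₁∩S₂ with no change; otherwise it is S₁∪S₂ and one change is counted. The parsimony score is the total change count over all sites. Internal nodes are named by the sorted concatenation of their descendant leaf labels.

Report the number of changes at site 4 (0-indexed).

2

site 0, node BP: B={G} ∩ P={G} → {G} (+0)
site 0, node DT: D={T} ∪ T={A} → {A,T} (+1)
site 0, node HM: H={A} ∪ M={C} → {A,C} (+1)
site 0, node DHMT: DT={A,T} ∩ HM={A,C} → {A} (+0)
site 0, node BDHMPT: BP={G} ∪ DHMT={A} → {A,G} (+1)
site 1, node BP: B={A} ∪ P={C} → {A,C} (+1)
site 1, node DT: D={T} ∪ T={G} → {G,T} (+1)
site 1, node HM: H={C} ∪ M={A} → {A,C} (+1)
site 1, node DHMT: DT={G,T} ∪ HM={A,C} → {A,C,G,T} (+1)
site 1, node BDHMPT: BP={A,C} ∩ DHMT={A,C,G,T} → {A,C} (+0)
site 2, node BP: B={A} ∪ P={G} → {A,G} (+1)
site 2, node DT: D={C} ∪ T={A} → {A,C} (+1)
site 2, node HM: H={G} ∪ M={C} → {C,G} (+1)
site 2, node DHMT: DT={A,C} ∩ HM={C,G} → {C} (+0)
site 2, node BDHMPT: BP={A,G} ∪ DHMT={C} → {A,C,G} (+1)
site 3, node BP: B={T} ∪ P={C} → {C,T} (+1)
site 3, node DT: D={G} ∪ T={C} → {C,G} (+1)
site 3, node HM: H={C} ∪ M={T} → {C,T} (+1)
site 3, node DHMT: DT={C,G} ∩ HM={C,T} → {C} (+0)
site 3, node BDHMPT: BP={C,T} ∩ DHMT={C} → {C} (+0)
site 4, node BP: B={G} ∩ P={G} → {G} (+0)
site 4, node DT: D={G} ∪ T={T} → {G,T} (+1)
site 4, node HM: H={A} ∩ M={A} → {A} (+0)
site 4, node DHMT: DT={G,T} ∪ HM={A} → {A,G,T} (+1)
site 4, node BDHMPT: BP={G} ∩ DHMT={A,G,T} → {G} (+0)
site 5, node BP: B={C} ∩ P={C} → {C} (+0)
site 5, node DT: D={G} ∪ T={T} → {G,T} (+1)
site 5, node HM: H={T} ∩ M={T} → {T} (+0)
site 5, node DHMT: DT={G,T} ∩ HM={T} → {T} (+0)
site 5, node BDHMPT: BP={C} ∪ DHMT={T} → {C,T} (+1)
site 6, node BP: B={G} ∪ P={T} → {G,T} (+1)
site 6, node DT: D={C} ∪ T={T} → {C,T} (+1)
site 6, node HM: H={A} ∪ M={C} → {A,C} (+1)
site 6, node DHMT: DT={C,T} ∩ HM={A,C} → {C} (+0)
site 6, node BDHMPT: BP={G,T} ∪ DHMT={C} → {C,G,T} (+1)
per-site changes: [3, 4, 4, 3, 2, 2, 4]; total = 22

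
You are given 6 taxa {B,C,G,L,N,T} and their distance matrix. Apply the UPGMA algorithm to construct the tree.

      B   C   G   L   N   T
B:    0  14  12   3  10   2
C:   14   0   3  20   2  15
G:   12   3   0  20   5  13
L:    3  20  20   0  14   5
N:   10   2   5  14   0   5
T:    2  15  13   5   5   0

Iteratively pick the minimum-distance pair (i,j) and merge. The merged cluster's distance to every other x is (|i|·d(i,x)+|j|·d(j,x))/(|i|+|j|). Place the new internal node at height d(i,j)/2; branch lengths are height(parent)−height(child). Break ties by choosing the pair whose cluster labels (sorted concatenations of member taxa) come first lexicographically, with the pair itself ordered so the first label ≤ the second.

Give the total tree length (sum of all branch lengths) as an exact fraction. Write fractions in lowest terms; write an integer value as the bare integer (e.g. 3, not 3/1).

step 1: merge (B,T) at d=2; branch lengths B→1, T→1; new cluster BT
  updated: d(BT,C)=29/2, d(BT,G)=25/2, d(BT,L)=4, d(BT,N)=15/2
step 2: merge (C,N) at d=2; branch lengths C→1, N→1; new cluster CN
  updated: d(BT,CN)=11, d(CN,G)=4, d(CN,L)=17
step 3: merge (BT,L) at d=4; branch lengths BT→1, L→2; new cluster BLT
  updated: d(BLT,CN)=13, d(BLT,G)=15
step 4: merge (CN,G) at d=4; branch lengths CN→1, G→2; new cluster CGN
  updated: d(BLT,CGN)=41/3
step 5: merge (BLT,CGN) at d=41/3; branch lengths BLT→29/6, CGN→29/6; new cluster BCGLNT
final tree: (((B:1,T:1):1,L:2):29/6,((C:1,N:1):1,G:2):29/6)
total length: 59/3

59/3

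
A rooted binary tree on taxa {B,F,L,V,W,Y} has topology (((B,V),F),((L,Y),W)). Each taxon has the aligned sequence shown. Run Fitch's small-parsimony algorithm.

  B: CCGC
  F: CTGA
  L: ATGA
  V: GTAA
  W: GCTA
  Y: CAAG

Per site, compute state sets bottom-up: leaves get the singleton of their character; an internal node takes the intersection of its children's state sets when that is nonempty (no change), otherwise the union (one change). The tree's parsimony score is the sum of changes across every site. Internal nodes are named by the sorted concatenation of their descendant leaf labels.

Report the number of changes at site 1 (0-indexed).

3

BV@0: {C} ∪ {G} = {C,G} (union, +1)
BFV@0: {C,G} ∩ {C} = {C} (intersection, +0)
LY@0: {A} ∪ {C} = {A,C} (union, +1)
LWY@0: {A,C} ∪ {G} = {A,C,G} (union, +1)
BFLVWY@0: {C} ∩ {A,C,G} = {C} (intersection, +0)
BV@1: {C} ∪ {T} = {C,T} (union, +1)
BFV@1: {C,T} ∩ {T} = {T} (intersection, +0)
LY@1: {T} ∪ {A} = {A,T} (union, +1)
LWY@1: {A,T} ∪ {C} = {A,C,T} (union, +1)
BFLVWY@1: {T} ∩ {A,C,T} = {T} (intersection, +0)
BV@2: {G} ∪ {A} = {A,G} (union, +1)
BFV@2: {A,G} ∩ {G} = {G} (intersection, +0)
LY@2: {G} ∪ {A} = {A,G} (union, +1)
LWY@2: {A,G} ∪ {T} = {A,G,T} (union, +1)
BFLVWY@2: {G} ∩ {A,G,T} = {G} (intersection, +0)
BV@3: {C} ∪ {A} = {A,C} (union, +1)
BFV@3: {A,C} ∩ {A} = {A} (intersection, +0)
LY@3: {A} ∪ {G} = {A,G} (union, +1)
LWY@3: {A,G} ∩ {A} = {A} (intersection, +0)
BFLVWY@3: {A} ∩ {A} = {A} (intersection, +0)
per-site changes: [3, 3, 3, 2]; total = 11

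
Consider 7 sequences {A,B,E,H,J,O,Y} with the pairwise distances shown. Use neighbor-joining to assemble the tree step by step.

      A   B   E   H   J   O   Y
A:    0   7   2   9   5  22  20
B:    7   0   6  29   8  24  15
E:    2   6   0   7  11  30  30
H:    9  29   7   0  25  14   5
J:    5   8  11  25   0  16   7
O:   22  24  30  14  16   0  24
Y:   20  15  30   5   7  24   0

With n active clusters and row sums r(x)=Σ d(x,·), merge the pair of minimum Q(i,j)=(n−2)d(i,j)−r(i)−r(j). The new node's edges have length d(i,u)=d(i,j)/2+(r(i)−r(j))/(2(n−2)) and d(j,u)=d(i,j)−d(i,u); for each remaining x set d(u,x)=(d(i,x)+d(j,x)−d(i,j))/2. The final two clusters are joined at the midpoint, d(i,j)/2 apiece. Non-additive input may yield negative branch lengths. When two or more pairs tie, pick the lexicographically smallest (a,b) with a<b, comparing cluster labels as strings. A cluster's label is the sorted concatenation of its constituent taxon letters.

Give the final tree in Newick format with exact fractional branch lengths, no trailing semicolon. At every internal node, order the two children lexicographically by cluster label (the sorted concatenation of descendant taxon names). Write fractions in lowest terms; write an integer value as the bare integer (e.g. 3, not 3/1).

1. join H+Y (d=5, Q=-165) ⇒ HY; edges |H|=13/10, |Y|=37/10
  updated: d(A,HY)=12, d(B,HY)=39/2, d(E,HY)=16, d(HY,J)=27/2, d(HY,O)=33/2
2. join HY+O (d=33/2, Q=-120) ⇒ HOY; edges |HY|=35/8, |O|=97/8
  updated: d(A,HOY)=35/4, d(B,HOY)=27/2, d(E,HOY)=59/4, d(HOY,J)=13/2
3. join HOY+J (d=13/2, Q=-109/2) ⇒ HJOY; edges |HOY|=65/12, |J|=13/12
  updated: d(A,HJOY)=29/8, d(B,HJOY)=15/2, d(E,HJOY)=77/8
4. join A+E (d=2, Q=-105/4) ⇒ AE; edges |A|=-1/4, |E|=9/4
  updated: d(AE,B)=11/2, d(AE,HJOY)=45/8
5. join AE+B (d=11/2, Q=-149/8) ⇒ ABE; edges |AE|=29/16, |B|=59/16
  updated: d(ABE,HJOY)=61/16
6. join ABE+HJOY (d=61/16) ⇒ ABEHJOY; edges |ABE|=61/32, |HJOY|=61/32
final tree: (((A:-1/4,E:9/4):29/16,B:59/16):61/32,(((H:13/10,Y:37/10):35/8,O:97/8):65/12,J:13/12):61/32)
total length: 629/16

(((A:-1/4,E:9/4):29/16,B:59/16):61/32,(((H:13/10,Y:37/10):35/8,O:97/8):65/12,J:13/12):61/32)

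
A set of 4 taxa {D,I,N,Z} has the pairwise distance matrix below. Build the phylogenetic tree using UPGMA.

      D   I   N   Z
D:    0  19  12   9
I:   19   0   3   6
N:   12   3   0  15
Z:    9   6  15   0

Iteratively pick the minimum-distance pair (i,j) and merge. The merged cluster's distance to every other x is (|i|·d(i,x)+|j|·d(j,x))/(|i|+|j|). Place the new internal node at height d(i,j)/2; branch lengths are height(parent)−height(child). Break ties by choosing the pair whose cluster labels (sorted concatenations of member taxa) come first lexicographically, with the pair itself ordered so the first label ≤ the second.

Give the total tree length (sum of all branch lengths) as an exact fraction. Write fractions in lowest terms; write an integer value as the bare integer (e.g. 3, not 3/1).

step 1: merge (I,N) at d=3; branch lengths I→3/2, N→3/2; new cluster IN
  updated: d(D,IN)=31/2, d(IN,Z)=21/2
step 2: merge (D,Z) at d=9; branch lengths D→9/2, Z→9/2; new cluster DZ
  updated: d(DZ,IN)=13
step 3: merge (DZ,IN) at d=13; branch lengths DZ→2, IN→5; new cluster DINZ
final tree: ((D:9/2,Z:9/2):2,(I:3/2,N:3/2):5)
total length: 19

19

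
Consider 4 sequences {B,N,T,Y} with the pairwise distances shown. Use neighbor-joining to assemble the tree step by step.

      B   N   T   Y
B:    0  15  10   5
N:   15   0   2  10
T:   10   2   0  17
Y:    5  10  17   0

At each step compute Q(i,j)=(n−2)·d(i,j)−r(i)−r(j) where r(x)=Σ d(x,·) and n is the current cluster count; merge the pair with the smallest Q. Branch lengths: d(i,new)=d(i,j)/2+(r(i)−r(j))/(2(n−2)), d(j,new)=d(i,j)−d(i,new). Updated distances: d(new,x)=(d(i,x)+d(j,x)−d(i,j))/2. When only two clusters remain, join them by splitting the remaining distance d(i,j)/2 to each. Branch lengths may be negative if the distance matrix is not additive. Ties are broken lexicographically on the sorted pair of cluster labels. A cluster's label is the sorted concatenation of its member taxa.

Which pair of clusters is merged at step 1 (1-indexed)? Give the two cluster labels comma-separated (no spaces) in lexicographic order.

1. join B+Y (d=5, Q=-52) ⇒ BY; edges |B|=2, |Y|=3
  updated: d(BY,N)=10, d(BY,T)=11
2. join BY+N (d=10, Q=-23) ⇒ BNY; edges |BY|=19/2, |N|=1/2
  updated: d(BNY,T)=3/2
3. join BNY+T (d=3/2) ⇒ BNTY; edges |BNY|=3/4, |T|=3/4
final tree: (((B:2,Y:3):19/2,N:1/2):3/4,T:3/4)
total length: 33/2

B,Y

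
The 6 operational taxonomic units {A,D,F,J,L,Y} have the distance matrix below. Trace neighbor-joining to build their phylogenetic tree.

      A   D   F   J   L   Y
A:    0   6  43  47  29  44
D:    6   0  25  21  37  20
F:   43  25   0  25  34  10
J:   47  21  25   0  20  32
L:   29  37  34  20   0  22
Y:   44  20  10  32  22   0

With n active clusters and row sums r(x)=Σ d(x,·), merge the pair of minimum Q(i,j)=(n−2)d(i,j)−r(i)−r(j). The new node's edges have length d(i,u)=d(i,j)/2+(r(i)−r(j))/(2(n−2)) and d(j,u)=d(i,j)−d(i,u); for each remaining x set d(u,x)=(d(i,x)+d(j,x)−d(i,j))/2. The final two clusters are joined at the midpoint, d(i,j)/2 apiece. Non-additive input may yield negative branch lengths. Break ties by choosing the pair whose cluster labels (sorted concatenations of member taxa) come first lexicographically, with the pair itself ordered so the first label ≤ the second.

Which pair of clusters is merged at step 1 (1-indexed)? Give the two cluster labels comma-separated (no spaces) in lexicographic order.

A,D

1. join A+D (d=6, Q=-254) ⇒ AD; edges |A|=21/2, |D|=-9/2
  updated: d(AD,F)=31, d(AD,J)=31, d(AD,L)=30, d(AD,Y)=29
2. join F+Y (d=10, Q=-163) ⇒ FY; edges |F|=37/6, |Y|=23/6
  updated: d(AD,FY)=25, d(FY,J)=47/2, d(FY,L)=23
3. join AD+FY (d=25, Q=-215/2) ⇒ ADFY; edges |AD|=129/8, |FY|=71/8
  updated: d(ADFY,J)=59/4, d(ADFY,L)=14
4. join ADFY+J (d=59/4, Q=-195/4) ⇒ ADFJY; edges |ADFY|=35/8, |J|=83/8
  updated: d(ADFJY,L)=77/8
5. join ADFJY+L (d=77/8) ⇒ ADFJLY; edges |ADFJY|=77/16, |L|=77/16
final tree: ((((A:21/2,D:-9/2):129/8,(F:37/6,Y:23/6):71/8):35/8,J:83/8):77/16,L:77/16)
total length: 523/8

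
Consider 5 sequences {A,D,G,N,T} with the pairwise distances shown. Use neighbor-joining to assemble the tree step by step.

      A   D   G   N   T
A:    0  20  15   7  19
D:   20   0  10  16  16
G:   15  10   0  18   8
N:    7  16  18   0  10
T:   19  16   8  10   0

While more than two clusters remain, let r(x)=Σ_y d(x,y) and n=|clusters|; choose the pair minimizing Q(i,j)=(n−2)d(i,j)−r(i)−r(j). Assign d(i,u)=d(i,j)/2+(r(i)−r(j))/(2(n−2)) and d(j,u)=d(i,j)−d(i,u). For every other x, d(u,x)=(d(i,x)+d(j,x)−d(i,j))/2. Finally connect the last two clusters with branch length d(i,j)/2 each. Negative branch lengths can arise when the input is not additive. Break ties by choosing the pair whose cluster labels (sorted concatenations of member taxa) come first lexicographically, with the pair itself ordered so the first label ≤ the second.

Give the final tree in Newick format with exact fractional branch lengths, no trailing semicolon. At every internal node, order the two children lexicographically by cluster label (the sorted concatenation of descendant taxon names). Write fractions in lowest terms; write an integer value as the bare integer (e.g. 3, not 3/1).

((((A:31/6,N:11/6):51/8,T:37/8):19/8,D:59/8):21/16,G:21/16)

iteration 1: select A,N (d=7, Q=-91); attach at lengths (31/6, 11/6); label the merged cluster AN
  updated: d(AN,D)=29/2, d(AN,G)=13, d(AN,T)=11
iteration 2: select AN,T (d=11, Q=-103/2); attach at lengths (51/8, 37/8); label the merged cluster ANT
  updated: d(ANT,D)=39/4, d(ANT,G)=5
iteration 3: select ANT,D (d=39/4, Q=-99/4); attach at lengths (19/8, 59/8); label the merged cluster ADNT
  updated: d(ADNT,G)=21/8
iteration 4: select ADNT,G (d=21/8); attach at lengths (21/16, 21/16); label the merged cluster ADGNT
final tree: ((((A:31/6,N:11/6):51/8,T:37/8):19/8,D:59/8):21/16,G:21/16)
total length: 243/8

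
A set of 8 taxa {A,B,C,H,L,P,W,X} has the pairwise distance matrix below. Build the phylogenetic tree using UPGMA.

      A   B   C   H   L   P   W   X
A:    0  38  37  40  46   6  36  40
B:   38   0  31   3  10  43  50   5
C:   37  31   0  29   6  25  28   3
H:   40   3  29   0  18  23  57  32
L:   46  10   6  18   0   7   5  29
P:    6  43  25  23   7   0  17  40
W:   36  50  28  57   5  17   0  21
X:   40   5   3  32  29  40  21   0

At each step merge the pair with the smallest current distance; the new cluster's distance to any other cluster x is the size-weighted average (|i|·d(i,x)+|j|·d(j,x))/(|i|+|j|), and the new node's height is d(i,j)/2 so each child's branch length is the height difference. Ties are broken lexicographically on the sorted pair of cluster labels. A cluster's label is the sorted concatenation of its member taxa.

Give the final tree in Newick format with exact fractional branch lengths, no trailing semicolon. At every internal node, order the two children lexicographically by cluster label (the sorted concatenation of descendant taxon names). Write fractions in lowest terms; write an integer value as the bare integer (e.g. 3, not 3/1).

((A:3,P:3):40/3,((B:3/2,H:3/2):13,((C:3/2,X:3/2):9,(L:5/2,W:5/2):8):4):11/6)

step 1: merge (B,H) at d=3; branch lengths B→3/2, H→3/2; new cluster BH
  updated: d(A,BH)=39, d(BH,C)=30, d(BH,L)=14, d(BH,P)=33, d(BH,W)=107/2, d(BH,X)=37/2
step 2: merge (C,X) at d=3; branch lengths C→3/2, X→3/2; new cluster CX
  updated: d(A,CX)=77/2, d(BH,CX)=97/4, d(CX,L)=35/2, d(CX,P)=65/2, d(CX,W)=49/2
step 3: merge (L,W) at d=5; branch lengths L→5/2, W→5/2; new cluster LW
  updated: d(A,LW)=41, d(BH,LW)=135/4, d(CX,LW)=21, d(LW,P)=12
step 4: merge (A,P) at d=6; branch lengths A→3, P→3; new cluster AP
  updated: d(AP,BH)=36, d(AP,CX)=71/2, d(AP,LW)=53/2
step 5: merge (CX,LW) at d=21; branch lengths CX→9, LW→8; new cluster CLWX
  updated: d(AP,CLWX)=31, d(BH,CLWX)=29
step 6: merge (BH,CLWX) at d=29; branch lengths BH→13, CLWX→4; new cluster BCHLWX
  updated: d(AP,BCHLWX)=98/3
step 7: merge (AP,BCHLWX) at d=98/3; branch lengths AP→40/3, BCHLWX→11/6; new cluster ABCHLPWX
final tree: ((A:3,P:3):40/3,((B:3/2,H:3/2):13,((C:3/2,X:3/2):9,(L:5/2,W:5/2):8):4):11/6)
total length: 397/6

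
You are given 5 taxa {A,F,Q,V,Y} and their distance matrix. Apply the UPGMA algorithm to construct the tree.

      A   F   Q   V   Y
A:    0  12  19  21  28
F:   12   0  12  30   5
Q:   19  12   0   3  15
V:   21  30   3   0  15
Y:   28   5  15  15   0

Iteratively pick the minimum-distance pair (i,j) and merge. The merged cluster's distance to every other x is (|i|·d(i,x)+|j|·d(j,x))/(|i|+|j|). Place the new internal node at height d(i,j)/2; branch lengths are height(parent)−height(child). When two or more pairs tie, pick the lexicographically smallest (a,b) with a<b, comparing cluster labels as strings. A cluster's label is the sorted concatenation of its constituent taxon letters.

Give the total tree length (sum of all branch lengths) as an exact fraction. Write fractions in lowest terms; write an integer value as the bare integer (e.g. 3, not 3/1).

step 1: merge (Q,V) at d=3; branch lengths Q→3/2, V→3/2; new cluster QV
  updated: d(A,QV)=20, d(F,QV)=21, d(QV,Y)=15
step 2: merge (F,Y) at d=5; branch lengths F→5/2, Y→5/2; new cluster FY
  updated: d(A,FY)=20, d(FY,QV)=18
step 3: merge (FY,QV) at d=18; branch lengths FY→13/2, QV→15/2; new cluster FQVY
  updated: d(A,FQVY)=20
step 4: merge (A,FQVY) at d=20; branch lengths A→10, FQVY→1; new cluster AFQVY
final tree: (A:10,((F:5/2,Y:5/2):13/2,(Q:3/2,V:3/2):15/2):1)
total length: 33

33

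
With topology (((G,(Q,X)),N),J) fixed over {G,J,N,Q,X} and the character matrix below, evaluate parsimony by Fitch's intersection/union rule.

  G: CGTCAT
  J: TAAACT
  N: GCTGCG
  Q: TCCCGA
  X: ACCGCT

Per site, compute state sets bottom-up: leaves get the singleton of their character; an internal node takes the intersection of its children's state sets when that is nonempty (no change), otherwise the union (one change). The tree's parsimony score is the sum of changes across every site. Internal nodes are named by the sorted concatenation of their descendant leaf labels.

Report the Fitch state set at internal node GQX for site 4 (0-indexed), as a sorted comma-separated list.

A,C,G

site 0, node QX: Q={T} ∪ X={A} → {A,T} (+1)
site 0, node GQX: G={C} ∪ QX={A,T} → {A,C,T} (+1)
site 0, node GNQX: GQX={A,C,T} ∪ N={G} → {A,C,G,T} (+1)
site 0, node GJNQX: GNQX={A,C,G,T} ∩ J={T} → {T} (+0)
site 1, node QX: Q={C} ∩ X={C} → {C} (+0)
site 1, node GQX: G={G} ∪ QX={C} → {C,G} (+1)
site 1, node GNQX: GQX={C,G} ∩ N={C} → {C} (+0)
site 1, node GJNQX: GNQX={C} ∪ J={A} → {A,C} (+1)
site 2, node QX: Q={C} ∩ X={C} → {C} (+0)
site 2, node GQX: G={T} ∪ QX={C} → {C,T} (+1)
site 2, node GNQX: GQX={C,T} ∩ N={T} → {T} (+0)
site 2, node GJNQX: GNQX={T} ∪ J={A} → {A,T} (+1)
site 3, node QX: Q={C} ∪ X={G} → {C,G} (+1)
site 3, node GQX: G={C} ∩ QX={C,G} → {C} (+0)
site 3, node GNQX: GQX={C} ∪ N={G} → {C,G} (+1)
site 3, node GJNQX: GNQX={C,G} ∪ J={A} → {A,C,G} (+1)
site 4, node QX: Q={G} ∪ X={C} → {C,G} (+1)
site 4, node GQX: G={A} ∪ QX={C,G} → {A,C,G} (+1)
site 4, node GNQX: GQX={A,C,G} ∩ N={C} → {C} (+0)
site 4, node GJNQX: GNQX={C} ∩ J={C} → {C} (+0)
site 5, node QX: Q={A} ∪ X={T} → {A,T} (+1)
site 5, node GQX: G={T} ∩ QX={A,T} → {T} (+0)
site 5, node GNQX: GQX={T} ∪ N={G} → {G,T} (+1)
site 5, node GJNQX: GNQX={G,T} ∩ J={T} → {T} (+0)
per-site changes: [3, 2, 2, 3, 2, 2]; total = 14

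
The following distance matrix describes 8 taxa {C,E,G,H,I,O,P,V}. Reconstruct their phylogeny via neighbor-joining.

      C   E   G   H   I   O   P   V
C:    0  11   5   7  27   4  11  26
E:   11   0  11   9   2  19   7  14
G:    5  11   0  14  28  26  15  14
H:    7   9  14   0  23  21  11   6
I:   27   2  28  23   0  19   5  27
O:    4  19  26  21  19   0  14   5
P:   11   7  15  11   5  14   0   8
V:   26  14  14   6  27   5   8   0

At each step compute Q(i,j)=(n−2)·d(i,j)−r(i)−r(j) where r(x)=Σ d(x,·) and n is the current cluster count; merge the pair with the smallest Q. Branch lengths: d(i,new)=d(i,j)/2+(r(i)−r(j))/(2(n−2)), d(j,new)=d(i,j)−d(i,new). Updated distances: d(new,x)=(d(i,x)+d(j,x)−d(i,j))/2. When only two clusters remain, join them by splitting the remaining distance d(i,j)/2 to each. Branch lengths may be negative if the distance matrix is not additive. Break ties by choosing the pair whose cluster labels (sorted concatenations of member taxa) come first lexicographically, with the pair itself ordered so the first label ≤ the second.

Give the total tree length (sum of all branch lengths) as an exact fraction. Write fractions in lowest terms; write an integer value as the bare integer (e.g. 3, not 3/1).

1187/32

1. join E+I (d=2, Q=-192) ⇒ EI; edges |E|=-23/6, |I|=35/6
  updated: d(C,EI)=18, d(EI,G)=37/2, d(EI,H)=15, d(EI,O)=18, d(EI,P)=5, d(EI,V)=39/2
2. join O+V (d=5, Q=-283/2) ⇒ OV; edges |O|=69/20, |V|=31/20
  updated: d(C,OV)=25/2, d(EI,OV)=65/4, d(G,OV)=35/2, d(H,OV)=11, d(OV,P)=17/2
3. join C+G (d=5, Q=-207/2) ⇒ CG; edges |C|=7/16, |G|=73/16
  updated: d(CG,EI)=63/4, d(CG,H)=8, d(CG,OV)=25/2, d(CG,P)=21/2
4. join EI+P (d=5, Q=-72) ⇒ EIP; edges |EI|=16/3, |P|=-1/3
  updated: d(CG,EIP)=85/8, d(EIP,H)=21/2, d(EIP,OV)=79/8
5. join CG+H (d=8, Q=-357/8) ⇒ CGH; edges |CG|=141/32, |H|=115/32
  updated: d(CGH,EIP)=105/16, d(CGH,OV)=31/4
6. join CGH+EIP (d=105/16, Q=-387/16) ⇒ CEGHIP; edges |CGH|=71/32, |EIP|=139/32
  updated: d(CEGHIP,OV)=177/32
7. join CEGHIP+OV (d=177/32) ⇒ CEGHIOPV; edges |CEGHIP|=177/64, |OV|=177/64
final tree: ((((C:7/16,G:73/16):141/32,H:115/32):71/32,((E:-23/6,I:35/6):16/3,P:-1/3):139/32):177/64,(O:69/20,V:31/20):177/64)
total length: 1187/32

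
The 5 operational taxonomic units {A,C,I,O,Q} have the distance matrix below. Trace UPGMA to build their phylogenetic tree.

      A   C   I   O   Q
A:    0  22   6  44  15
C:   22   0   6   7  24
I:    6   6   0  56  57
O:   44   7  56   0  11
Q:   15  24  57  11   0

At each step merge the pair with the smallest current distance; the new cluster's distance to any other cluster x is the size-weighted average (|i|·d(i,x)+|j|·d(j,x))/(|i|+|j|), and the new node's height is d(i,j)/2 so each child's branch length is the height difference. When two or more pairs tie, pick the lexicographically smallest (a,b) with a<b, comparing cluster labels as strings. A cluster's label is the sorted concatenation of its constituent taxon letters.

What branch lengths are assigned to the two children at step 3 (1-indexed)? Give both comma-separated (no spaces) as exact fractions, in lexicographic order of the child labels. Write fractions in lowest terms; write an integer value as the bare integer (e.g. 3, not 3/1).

21/4,35/4

step 1: merge (A,I) at d=6; branch lengths A→3, I→3; new cluster AI
  updated: d(AI,C)=14, d(AI,O)=50, d(AI,Q)=36
step 2: merge (C,O) at d=7; branch lengths C→7/2, O→7/2; new cluster CO
  updated: d(AI,CO)=32, d(CO,Q)=35/2
step 3: merge (CO,Q) at d=35/2; branch lengths CO→21/4, Q→35/4; new cluster COQ
  updated: d(AI,COQ)=100/3
step 4: merge (AI,COQ) at d=100/3; branch lengths AI→41/3, COQ→95/12; new cluster ACIOQ
final tree: ((A:3,I:3):41/3,((C:7/2,O:7/2):21/4,Q:35/4):95/12)
total length: 583/12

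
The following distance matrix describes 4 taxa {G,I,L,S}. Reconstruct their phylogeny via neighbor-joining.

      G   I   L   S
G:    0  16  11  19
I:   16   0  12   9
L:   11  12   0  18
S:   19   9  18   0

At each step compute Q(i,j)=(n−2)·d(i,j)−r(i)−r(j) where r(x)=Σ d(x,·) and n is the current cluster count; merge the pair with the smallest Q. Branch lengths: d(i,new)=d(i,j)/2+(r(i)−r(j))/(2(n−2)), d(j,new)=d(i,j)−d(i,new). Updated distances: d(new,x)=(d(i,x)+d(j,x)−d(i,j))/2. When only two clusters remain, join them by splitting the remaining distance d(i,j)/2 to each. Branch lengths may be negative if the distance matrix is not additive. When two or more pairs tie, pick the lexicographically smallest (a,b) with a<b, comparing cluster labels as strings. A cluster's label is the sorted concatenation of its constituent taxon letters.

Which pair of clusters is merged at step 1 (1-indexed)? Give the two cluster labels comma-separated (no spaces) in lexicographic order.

G,L

1. join G+L (d=11, Q=-65) ⇒ GL; edges |G|=27/4, |L|=17/4
  updated: d(GL,I)=17/2, d(GL,S)=13
2. join GL+I (d=17/2, Q=-61/2) ⇒ GIL; edges |GL|=25/4, |I|=9/4
  updated: d(GIL,S)=27/4
3. join GIL+S (d=27/4) ⇒ GILS; edges |GIL|=27/8, |S|=27/8
final tree: (((G:27/4,L:17/4):25/4,I:9/4):27/8,S:27/8)
total length: 105/4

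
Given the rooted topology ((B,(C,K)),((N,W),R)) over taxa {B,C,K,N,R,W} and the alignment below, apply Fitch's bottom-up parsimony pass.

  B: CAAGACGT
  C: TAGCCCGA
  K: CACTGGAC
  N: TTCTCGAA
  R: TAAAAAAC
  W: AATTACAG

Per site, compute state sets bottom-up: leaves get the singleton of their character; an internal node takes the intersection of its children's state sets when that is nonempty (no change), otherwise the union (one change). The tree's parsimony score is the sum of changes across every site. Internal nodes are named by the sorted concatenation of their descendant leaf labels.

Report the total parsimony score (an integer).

23

[col 0] CK: children C:{T}, K:{C} ∪→ {C,T}; cost 1
[col 0] BCK: children B:{C}, CK:{C,T} ∩→ {C}; cost 0
[col 0] NW: children N:{T}, W:{A} ∪→ {A,T}; cost 1
[col 0] NRW: children NW:{A,T}, R:{T} ∩→ {T}; cost 0
[col 0] BCKNRW: children BCK:{C}, NRW:{T} ∪→ {C,T}; cost 1
[col 1] CK: children C:{A}, K:{A} ∩→ {A}; cost 0
[col 1] BCK: children B:{A}, CK:{A} ∩→ {A}; cost 0
[col 1] NW: children N:{T}, W:{A} ∪→ {A,T}; cost 1
[col 1] NRW: children NW:{A,T}, R:{A} ∩→ {A}; cost 0
[col 1] BCKNRW: children BCK:{A}, NRW:{A} ∩→ {A}; cost 0
[col 2] CK: children C:{G}, K:{C} ∪→ {C,G}; cost 1
[col 2] BCK: children B:{A}, CK:{C,G} ∪→ {A,C,G}; cost 1
[col 2] NW: children N:{C}, W:{T} ∪→ {C,T}; cost 1
[col 2] NRW: children NW:{C,T}, R:{A} ∪→ {A,C,T}; cost 1
[col 2] BCKNRW: children BCK:{A,C,G}, NRW:{A,C,T} ∩→ {A,C}; cost 0
[col 3] CK: children C:{C}, K:{T} ∪→ {C,T}; cost 1
[col 3] BCK: children B:{G}, CK:{C,T} ∪→ {C,G,T}; cost 1
[col 3] NW: children N:{T}, W:{T} ∩→ {T}; cost 0
[col 3] NRW: children NW:{T}, R:{A} ∪→ {A,T}; cost 1
[col 3] BCKNRW: children BCK:{C,G,T}, NRW:{A,T} ∩→ {T}; cost 0
[col 4] CK: children C:{C}, K:{G} ∪→ {C,G}; cost 1
[col 4] BCK: children B:{A}, CK:{C,G} ∪→ {A,C,G}; cost 1
[col 4] NW: children N:{C}, W:{A} ∪→ {A,C}; cost 1
[col 4] NRW: children NW:{A,C}, R:{A} ∩→ {A}; cost 0
[col 4] BCKNRW: children BCK:{A,C,G}, NRW:{A} ∩→ {A}; cost 0
[col 5] CK: children C:{C}, K:{G} ∪→ {C,G}; cost 1
[col 5] BCK: children B:{C}, CK:{C,G} ∩→ {C}; cost 0
[col 5] NW: children N:{G}, W:{C} ∪→ {C,G}; cost 1
[col 5] NRW: children NW:{C,G}, R:{A} ∪→ {A,C,G}; cost 1
[col 5] BCKNRW: children BCK:{C}, NRW:{A,C,G} ∩→ {C}; cost 0
[col 6] CK: children C:{G}, K:{A} ∪→ {A,G}; cost 1
[col 6] BCK: children B:{G}, CK:{A,G} ∩→ {G}; cost 0
[col 6] NW: children N:{A}, W:{A} ∩→ {A}; cost 0
[col 6] NRW: children NW:{A}, R:{A} ∩→ {A}; cost 0
[col 6] BCKNRW: children BCK:{G}, NRW:{A} ∪→ {A,G}; cost 1
[col 7] CK: children C:{A}, K:{C} ∪→ {A,C}; cost 1
[col 7] BCK: children B:{T}, CK:{A,C} ∪→ {A,C,T}; cost 1
[col 7] NW: children N:{A}, W:{G} ∪→ {A,G}; cost 1
[col 7] NRW: children NW:{A,G}, R:{C} ∪→ {A,C,G}; cost 1
[col 7] BCKNRW: children BCK:{A,C,T}, NRW:{A,C,G} ∩→ {A,C}; cost 0
per-site changes: [3, 1, 4, 3, 3, 3, 2, 4]; total = 23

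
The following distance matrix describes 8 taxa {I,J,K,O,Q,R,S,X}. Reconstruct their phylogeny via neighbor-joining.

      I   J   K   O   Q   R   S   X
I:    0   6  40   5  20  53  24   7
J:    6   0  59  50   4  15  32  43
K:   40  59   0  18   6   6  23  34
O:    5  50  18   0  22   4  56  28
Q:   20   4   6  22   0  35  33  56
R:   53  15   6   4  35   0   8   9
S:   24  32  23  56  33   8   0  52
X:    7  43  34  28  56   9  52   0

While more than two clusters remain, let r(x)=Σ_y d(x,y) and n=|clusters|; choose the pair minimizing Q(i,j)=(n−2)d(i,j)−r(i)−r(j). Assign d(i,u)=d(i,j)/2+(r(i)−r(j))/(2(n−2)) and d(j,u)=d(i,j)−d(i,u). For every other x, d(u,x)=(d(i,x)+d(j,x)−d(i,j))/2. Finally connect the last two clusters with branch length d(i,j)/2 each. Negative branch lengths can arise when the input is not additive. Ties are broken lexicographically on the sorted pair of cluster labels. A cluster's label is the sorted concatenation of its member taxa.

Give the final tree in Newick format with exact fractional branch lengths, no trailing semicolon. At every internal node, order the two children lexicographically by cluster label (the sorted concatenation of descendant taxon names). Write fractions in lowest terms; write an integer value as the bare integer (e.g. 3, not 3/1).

((((((I:-1/4,X:29/4):245/32,O:171/32):427/48,(J:19/4,Q:-3/4):695/48):99/16,K:7):7/2,R:-39/8):103/16,S:103/16)

1. join J+Q (d=4, Q=-361) ⇒ JQ; edges |J|=19/4, |Q|=-3/4
  updated: d(I,JQ)=11, d(JQ,K)=61/2, d(JQ,O)=34, d(JQ,R)=23, d(JQ,S)=61/2, d(JQ,X)=95/2
2. join I+X (d=7, Q=-565/2) ⇒ IX; edges |I|=-1/4, |X|=29/4
  updated: d(IX,JQ)=103/4, d(IX,K)=67/2, d(IX,O)=13, d(IX,R)=55/2, d(IX,S)=69/2
3. join IX+O (d=13, Q=-829/4) ⇒ IOX; edges |IX|=245/32, |O|=171/32
  updated: d(IOX,JQ)=187/8, d(IOX,K)=77/4, d(IOX,R)=37/4, d(IOX,S)=155/4
4. join IOX+JQ (d=187/8, Q=-1023/8) ⇒ IJOQX; edges |IOX|=427/48, |JQ|=695/48
  updated: d(IJOQX,K)=211/16, d(IJOQX,R)=71/16, d(IJOQX,S)=367/16
5. join IJOQX+K (d=211/16, Q=-451/8) ⇒ IJKOQX; edges |IJOQX|=99/16, |K|=7
  updated: d(IJKOQX,R)=-11/8, d(IJKOQX,S)=131/8
6. join IJKOQX+R (d=-11/8, Q=-23) ⇒ IJKOQRX; edges |IJKOQX|=7/2, |R|=-39/8
  updated: d(IJKOQRX,S)=103/8
7. join IJKOQRX+S (d=103/8) ⇒ IJKOQRSX; edges |IJKOQRX|=103/16, |S|=103/16
final tree: ((((((I:-1/4,X:29/4):245/32,O:171/32):427/48,(J:19/4,Q:-3/4):695/48):99/16,K:7):7/2,R:-39/8):103/16,S:103/16)
total length: 1153/16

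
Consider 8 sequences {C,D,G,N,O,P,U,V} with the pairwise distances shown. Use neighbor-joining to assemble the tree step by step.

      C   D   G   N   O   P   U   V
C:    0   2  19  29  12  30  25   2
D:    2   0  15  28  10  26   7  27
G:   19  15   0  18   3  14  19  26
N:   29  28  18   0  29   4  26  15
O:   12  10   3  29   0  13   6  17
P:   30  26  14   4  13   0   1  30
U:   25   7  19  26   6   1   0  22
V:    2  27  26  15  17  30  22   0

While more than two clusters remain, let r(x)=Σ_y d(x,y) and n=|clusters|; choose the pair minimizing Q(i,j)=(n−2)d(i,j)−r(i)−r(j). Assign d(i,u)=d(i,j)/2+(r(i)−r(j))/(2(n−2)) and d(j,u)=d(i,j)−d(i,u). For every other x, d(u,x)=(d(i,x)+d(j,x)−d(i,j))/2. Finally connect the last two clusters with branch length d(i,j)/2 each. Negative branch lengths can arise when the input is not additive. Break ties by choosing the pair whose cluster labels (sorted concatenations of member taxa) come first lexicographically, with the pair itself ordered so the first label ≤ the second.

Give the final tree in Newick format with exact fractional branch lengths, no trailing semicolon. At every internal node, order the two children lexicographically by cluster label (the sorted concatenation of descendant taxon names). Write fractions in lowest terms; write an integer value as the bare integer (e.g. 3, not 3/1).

((((C:-2/3,V:8/3):155/16,D:61/16):51/16,(G:13/3,O:-4/3):57/16):59/32,((N:59/10,P:-19/10):145/16,U:39/16):59/32)

1. join C+V (d=2, Q=-246) ⇒ CV; edges |C|=-2/3, |V|=8/3
  updated: d(CV,D)=27/2, d(CV,G)=43/2, d(CV,N)=21, d(CV,O)=27/2, d(CV,P)=29, d(CV,U)=45/2
2. join N+P (d=4, Q=-193) ⇒ NP; edges |N|=59/10, |P|=-19/10
  updated: d(CV,NP)=23, d(D,NP)=25, d(G,NP)=14, d(NP,O)=19, d(NP,U)=23/2
3. join NP+U (d=23/2, Q=-225/2) ⇒ NPU; edges |NP|=145/16, |U|=39/16
  updated: d(CV,NPU)=17, d(D,NPU)=41/4, d(G,NPU)=43/4, d(NPU,O)=27/4
4. join G+O (d=3, Q=-149/2) ⇒ GO; edges |G|=13/3, |O|=-4/3
  updated: d(CV,GO)=16, d(D,GO)=11, d(GO,NPU)=29/4
5. join CV+D (d=27/2, Q=-217/4) ⇒ CDV; edges |CV|=155/16, |D|=61/16
  updated: d(CDV,GO)=27/4, d(CDV,NPU)=55/8
6. join CDV+GO (d=27/4, Q=-167/8) ⇒ CDGOV; edges |CDV|=51/16, |GO|=57/16
  updated: d(CDGOV,NPU)=59/16
7. join CDGOV+NPU (d=59/16) ⇒ CDGNOPUV; edges |CDGOV|=59/32, |NPU|=59/32
final tree: ((((C:-2/3,V:8/3):155/16,D:61/16):51/16,(G:13/3,O:-4/3):57/16):59/32,((N:59/10,P:-19/10):145/16,U:39/16):59/32)
total length: 711/16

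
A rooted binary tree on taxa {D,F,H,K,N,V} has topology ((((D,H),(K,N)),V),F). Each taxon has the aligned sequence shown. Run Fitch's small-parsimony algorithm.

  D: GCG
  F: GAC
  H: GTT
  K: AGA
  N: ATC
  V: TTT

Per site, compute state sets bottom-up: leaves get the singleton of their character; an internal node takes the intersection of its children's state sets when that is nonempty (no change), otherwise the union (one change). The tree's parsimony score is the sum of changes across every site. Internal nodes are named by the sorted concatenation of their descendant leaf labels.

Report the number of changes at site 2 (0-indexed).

[col 0] DH: children D:{G}, H:{G} ∩→ {G}; cost 0
[col 0] KN: children K:{A}, N:{A} ∩→ {A}; cost 0
[col 0] DHKN: children DH:{G}, KN:{A} ∪→ {A,G}; cost 1
[col 0] DHKNV: children DHKN:{A,G}, V:{T} ∪→ {A,G,T}; cost 1
[col 0] DFHKNV: children DHKNV:{A,G,T}, F:{G} ∩→ {G}; cost 0
[col 1] DH: children D:{C}, H:{T} ∪→ {C,T}; cost 1
[col 1] KN: children K:{G}, N:{T} ∪→ {G,T}; cost 1
[col 1] DHKN: children DH:{C,T}, KN:{G,T} ∩→ {T}; cost 0
[col 1] DHKNV: children DHKN:{T}, V:{T} ∩→ {T}; cost 0
[col 1] DFHKNV: children DHKNV:{T}, F:{A} ∪→ {A,T}; cost 1
[col 2] DH: children D:{G}, H:{T} ∪→ {G,T}; cost 1
[col 2] KN: children K:{A}, N:{C} ∪→ {A,C}; cost 1
[col 2] DHKN: children DH:{G,T}, KN:{A,C} ∪→ {A,C,G,T}; cost 1
[col 2] DHKNV: children DHKN:{A,C,G,T}, V:{T} ∩→ {T}; cost 0
[col 2] DFHKNV: children DHKNV:{T}, F:{C} ∪→ {C,T}; cost 1
per-site changes: [2, 3, 4]; total = 9

4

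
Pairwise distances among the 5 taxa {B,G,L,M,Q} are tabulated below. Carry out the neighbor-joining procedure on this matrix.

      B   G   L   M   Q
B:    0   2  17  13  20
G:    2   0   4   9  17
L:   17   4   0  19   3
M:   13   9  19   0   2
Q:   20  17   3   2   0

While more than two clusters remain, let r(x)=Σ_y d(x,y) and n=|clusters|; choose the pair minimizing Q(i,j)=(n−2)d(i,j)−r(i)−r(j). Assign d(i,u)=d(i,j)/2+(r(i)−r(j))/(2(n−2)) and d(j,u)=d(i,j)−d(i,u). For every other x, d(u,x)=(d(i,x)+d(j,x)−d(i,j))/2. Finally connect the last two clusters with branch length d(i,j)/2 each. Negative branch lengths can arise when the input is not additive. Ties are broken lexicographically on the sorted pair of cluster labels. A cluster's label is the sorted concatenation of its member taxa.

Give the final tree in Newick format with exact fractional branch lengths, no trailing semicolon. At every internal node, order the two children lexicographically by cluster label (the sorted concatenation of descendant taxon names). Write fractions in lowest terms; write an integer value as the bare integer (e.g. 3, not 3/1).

step 1: merge (M,Q) at d=2, Q=-79; branch lengths M→7/6, Q→5/6; new cluster MQ
  updated: d(B,MQ)=31/2, d(G,MQ)=12, d(L,MQ)=10
step 2: merge (B,G) at d=2, Q=-97/2; branch lengths B→41/8, G→-25/8; new cluster BG
  updated: d(BG,L)=19/2, d(BG,MQ)=51/4
step 3: merge (BG,L) at d=19/2, Q=-129/4; branch lengths BG→49/8, L→27/8; new cluster BGL
  updated: d(BGL,MQ)=53/8
step 4: merge (BGL,MQ) at d=53/8; branch lengths BGL→53/16, MQ→53/16; new cluster BGLMQ
final tree: (((B:41/8,G:-25/8):49/8,L:27/8):53/16,(M:7/6,Q:5/6):53/16)
total length: 161/8

(((B:41/8,G:-25/8):49/8,L:27/8):53/16,(M:7/6,Q:5/6):53/16)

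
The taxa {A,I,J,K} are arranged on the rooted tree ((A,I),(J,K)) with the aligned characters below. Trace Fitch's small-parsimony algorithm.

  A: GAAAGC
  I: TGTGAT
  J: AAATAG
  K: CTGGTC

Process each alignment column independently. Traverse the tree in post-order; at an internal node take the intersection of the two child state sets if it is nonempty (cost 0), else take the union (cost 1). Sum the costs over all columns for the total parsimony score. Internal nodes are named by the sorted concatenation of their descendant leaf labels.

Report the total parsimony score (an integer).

AI@0: {G} ∪ {T} = {G,T} (union, +1)
JK@0: {A} ∪ {C} = {A,C} (union, +1)
AIJK@0: {G,T} ∪ {A,C} = {A,C,G,T} (union, +1)
AI@1: {A} ∪ {G} = {A,G} (union, +1)
JK@1: {A} ∪ {T} = {A,T} (union, +1)
AIJK@1: {A,G} ∩ {A,T} = {A} (intersection, +0)
AI@2: {A} ∪ {T} = {A,T} (union, +1)
JK@2: {A} ∪ {G} = {A,G} (union, +1)
AIJK@2: {A,T} ∩ {A,G} = {A} (intersection, +0)
AI@3: {A} ∪ {G} = {A,G} (union, +1)
JK@3: {T} ∪ {G} = {G,T} (union, +1)
AIJK@3: {A,G} ∩ {G,T} = {G} (intersection, +0)
AI@4: {G} ∪ {A} = {A,G} (union, +1)
JK@4: {A} ∪ {T} = {A,T} (union, +1)
AIJK@4: {A,G} ∩ {A,T} = {A} (intersection, +0)
AI@5: {C} ∪ {T} = {C,T} (union, +1)
JK@5: {G} ∪ {C} = {C,G} (union, +1)
AIJK@5: {C,T} ∩ {C,G} = {C} (intersection, +0)
per-site changes: [3, 2, 2, 2, 2, 2]; total = 13

13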